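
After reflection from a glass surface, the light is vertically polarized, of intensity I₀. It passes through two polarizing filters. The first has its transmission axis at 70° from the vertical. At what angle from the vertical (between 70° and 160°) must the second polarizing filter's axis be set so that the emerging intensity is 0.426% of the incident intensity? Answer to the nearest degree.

By Malus's law, I₁ = I₀ cos²(70° − 0°) = I₀ cos²(70°) = 0.117 I₀.
Need I₂/I₀ = 0.00426, so cos²(θ − 70°) = 0.00426 / 0.117 = 0.03642.
θ − 70° = arccos(√0.03642) = 79.0°, giving θ ≈ 70 + 79.0 = 149.0°.

θ ≈ 149°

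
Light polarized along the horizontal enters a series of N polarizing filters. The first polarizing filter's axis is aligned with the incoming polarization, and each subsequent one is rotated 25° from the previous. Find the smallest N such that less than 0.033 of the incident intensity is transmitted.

N = 19

First polarizer is aligned with the polarization: full transmission.
Each further stage multiplies by cos²(25°) = 0.8214.
After N polarizers: T = 0.8214^(N−1). Require T < 0.033 ⇒ N−1 > ln(0.033)/ln(0.8214) = 17.34, so N−1 ≥ 18 and N = 19.
Check: N=19 gives T = 0.02897 < 0.033; N=18 gives T = 0.03527.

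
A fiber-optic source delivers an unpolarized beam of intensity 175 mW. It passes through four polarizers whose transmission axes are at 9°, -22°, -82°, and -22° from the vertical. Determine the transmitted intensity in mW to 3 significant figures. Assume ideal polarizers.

Unpolarized light through the first polarizer → I₁ = 175 mW/2 = 87.5 mW, polarized at 9°.
I₂ = I₁ · cos²(31°) = 87.5 · 0.7347 = 64.29 mW.
I₃ = I₂ · cos²(60°) = 64.29 · 0.25 = 16.07 mW.
I₄ = I₃ · cos²(60°) = 16.07 · 0.25 = 4.018 mW.

I ≈ 4.02 mW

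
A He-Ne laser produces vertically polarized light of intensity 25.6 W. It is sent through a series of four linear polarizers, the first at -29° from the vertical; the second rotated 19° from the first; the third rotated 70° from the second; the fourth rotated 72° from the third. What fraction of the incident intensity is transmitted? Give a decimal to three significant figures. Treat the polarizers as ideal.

I/I₀ ≈ 0.00764

I₁ = 25.6 W · cos²(29°) = 19.58 W.
I₂ = I₁ · cos²(19°) = 19.58 · 0.894 = 17.51 W.
I₃ = I₂ · cos²(70°) = 17.51 · 0.117 = 2.048 W.
I₄ = I₃ · cos²(72°) = 2.048 · 0.09549 = 0.1956 W.
Transmitted fraction = 0.007639.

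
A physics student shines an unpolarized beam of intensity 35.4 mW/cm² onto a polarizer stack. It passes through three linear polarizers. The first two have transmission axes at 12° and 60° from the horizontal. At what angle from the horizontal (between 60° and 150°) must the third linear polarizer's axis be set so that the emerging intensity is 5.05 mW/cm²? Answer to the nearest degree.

θ ≈ 97°

Unpolarized light through the first polarizer → I₁ = ½ I₀, now polarized at 12°.
I₂ = I₁ cos²(60° − 12°) = 0.5 I₀ · cos²(48°) = 0.2239 I₀.
Target fraction: 5.05 / 35.4 mW/cm² = 0.1427 of I₀.
Need I₃/I₀ = 0.1427, so cos²(θ − 60°) = 0.1427 / 0.2239 = 0.6372.
θ − 60° = arccos(√0.6372) = 37.0°, giving θ ≈ 60 + 37.0 = 97.0°.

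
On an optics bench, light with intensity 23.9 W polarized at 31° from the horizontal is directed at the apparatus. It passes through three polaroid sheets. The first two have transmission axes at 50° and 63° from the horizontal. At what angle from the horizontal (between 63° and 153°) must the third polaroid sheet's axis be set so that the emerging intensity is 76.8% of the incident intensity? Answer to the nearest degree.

I₁ = I₀ cos²(50° − 31°) = I₀ cos²(19°) = 0.894 I₀.
I₂ = I₁ cos²(63° − 50°) = 0.894 I₀ · cos²(13°) = 0.8488 I₀.
Need I₃/I₀ = 0.768, so cos²(θ − 63°) = 0.768 / 0.8488 = 0.9048.
θ − 63° = arccos(√0.9048) = 18.0°, giving θ ≈ 63 + 18.0 = 81.0°.

θ ≈ 81°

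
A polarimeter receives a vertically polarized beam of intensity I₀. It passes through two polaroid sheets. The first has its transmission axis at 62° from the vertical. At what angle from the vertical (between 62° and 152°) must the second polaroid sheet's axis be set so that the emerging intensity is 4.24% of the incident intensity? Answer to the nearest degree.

θ ≈ 126°

I₁ = I₀ cos²(62° − 0°) = I₀ cos²(62°) = 0.2204 I₀.
Need I₂/I₀ = 0.0424, so cos²(θ − 62°) = 0.0424 / 0.2204 = 0.1924.
θ − 62° = arccos(√0.1924) = 64.0°, giving θ ≈ 62 + 64.0 = 126.0°.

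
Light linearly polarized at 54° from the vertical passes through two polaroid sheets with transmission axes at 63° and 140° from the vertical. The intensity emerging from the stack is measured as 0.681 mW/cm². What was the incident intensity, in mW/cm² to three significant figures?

I₀ ≈ 13.8 mW/cm²

By Malus's law, I₁ = I₀ cos²(63° − 54°) = I₀ cos²(9°) = 0.9755 I₀.
I₂ = I₁ cos²(140° − 63°) = 0.9755 I₀ · cos²(77°) = 0.04936 I₀.
So 0.681 mW/cm² = 0.04936 I₀, giving I₀ = 0.681/0.04936 = 13.8 mW/cm².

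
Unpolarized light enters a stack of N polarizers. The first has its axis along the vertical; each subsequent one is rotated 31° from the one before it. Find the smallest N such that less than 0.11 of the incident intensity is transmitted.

First polarizer halves the unpolarized light: factor 1/2.
Each further stage multiplies by cos²(31°) = 0.7347.
After N polarizers: T = 0.5·0.7347^(N−1). Require T < 0.11 ⇒ N−1 > ln(0.11/0.5)/ln(0.7347) = 4.91, so N−1 ≥ 5 and N = 6.
Check: N=6 gives T = 0.1071 < 0.11; N=5 gives T = 0.1457.

N = 6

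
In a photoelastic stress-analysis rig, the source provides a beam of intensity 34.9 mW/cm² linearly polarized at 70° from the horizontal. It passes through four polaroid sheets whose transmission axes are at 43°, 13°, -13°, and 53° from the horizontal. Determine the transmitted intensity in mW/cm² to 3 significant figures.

I ≈ 2.78 mW/cm²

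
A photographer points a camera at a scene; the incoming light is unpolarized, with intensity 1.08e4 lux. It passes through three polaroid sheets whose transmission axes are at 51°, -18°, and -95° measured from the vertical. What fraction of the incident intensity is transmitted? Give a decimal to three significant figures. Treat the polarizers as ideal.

I/I₀ ≈ 0.00325

Unpolarized light through the first polarizer → I₁ = 1.08e4 lux/2 = 5400 lux, polarized at 51°.
I₂ = I₁ · cos²(69°) = 5400 · 0.1284 = 693.5 lux.
I₃ = I₂ · cos²(77°) = 693.5 · 0.0506 = 35.09 lux.
Transmitted fraction = 0.003249.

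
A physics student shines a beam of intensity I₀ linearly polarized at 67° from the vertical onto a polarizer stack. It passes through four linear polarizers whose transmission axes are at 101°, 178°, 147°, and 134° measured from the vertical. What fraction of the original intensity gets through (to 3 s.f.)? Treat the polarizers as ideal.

I₁ = I₀ cos²(101° − 67°) = I₀ cos²(34°) = 0.6873 I₀.
I₂ = I₁ cos²(178° − 101°) = 0.6873 I₀ · cos²(77°) = 0.03478 I₀.
I₃ = I₂ cos²(147° − 178°) = 0.03478 I₀ · cos²(31°) = 0.02555 I₀.
I₄ = I₃ cos²(134° − 147°) = 0.02555 I₀ · cos²(13°) = 0.02426 I₀.
Transmitted fraction = 0.02426.

≈ 0.0243 I₀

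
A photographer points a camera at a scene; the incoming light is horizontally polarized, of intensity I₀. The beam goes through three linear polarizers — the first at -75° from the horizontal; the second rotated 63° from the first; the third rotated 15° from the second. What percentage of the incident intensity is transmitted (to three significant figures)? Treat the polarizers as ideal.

≈ 1.29%

By Malus's law, I₁ = I₀ cos²(-75° − 0°) = I₀ cos²(75°) = 0.06699 I₀.
I₂ = I₁ cos²(63°) = 0.06699 · 0.2061 I₀ = 0.01381 I₀.
I₃ = I₂ cos²(15°) = 0.01381 · 0.933 I₀ = 0.01288 I₀.
That is 1.288% of the incident intensity.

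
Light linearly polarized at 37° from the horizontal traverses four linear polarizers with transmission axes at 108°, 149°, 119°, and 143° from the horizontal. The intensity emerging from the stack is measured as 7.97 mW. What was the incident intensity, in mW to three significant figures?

I₁ = I₀ cos²(108° − 37°) = I₀ cos²(71°) = 0.106 I₀.
I₂ = I₁ cos²(149° − 108°) = 0.106 I₀ · cos²(41°) = 0.06037 I₀.
I₃ = I₂ cos²(119° − 149°) = 0.06037 I₀ · cos²(30°) = 0.04528 I₀.
I₄ = I₃ cos²(143° − 119°) = 0.04528 I₀ · cos²(24°) = 0.03779 I₀.
So 7.97 mW = 0.03779 I₀, giving I₀ = 7.97/0.03779 = 210.9 mW.

I₀ ≈ 211 mW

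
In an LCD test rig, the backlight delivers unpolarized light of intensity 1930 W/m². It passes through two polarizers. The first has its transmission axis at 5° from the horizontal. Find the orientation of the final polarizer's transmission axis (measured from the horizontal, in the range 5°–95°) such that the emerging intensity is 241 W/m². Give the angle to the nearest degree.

Unpolarized light through the first polarizer → I₁ = ½ I₀, now polarized at 5°.
Target fraction: 241 / 1930 W/m² = 0.1249 of I₀.
Need I₂/I₀ = 0.1249, so cos²(θ − 5°) = 0.1249 / 0.5 = 0.2497.
θ − 5° = arccos(√0.2497) = 60.0°, giving θ ≈ 5 + 60.0 = 65.0°.

θ ≈ 65°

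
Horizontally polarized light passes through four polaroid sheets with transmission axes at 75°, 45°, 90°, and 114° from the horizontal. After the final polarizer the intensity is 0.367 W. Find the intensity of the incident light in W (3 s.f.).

I₀ ≈ 17.5 W

I₁ = I₀ cos²(75° − 0°) = I₀ cos²(75°) = 0.06699 I₀.
I₂ = I₁ cos²(45° − 75°) = 0.06699 I₀ · cos²(30°) = 0.05024 I₀.
I₃ = I₂ cos²(90° − 45°) = 0.05024 I₀ · cos²(45°) = 0.02512 I₀.
I₄ = I₃ cos²(114° − 90°) = 0.02512 I₀ · cos²(24°) = 0.02096 I₀.
So 0.367 W = 0.02096 I₀, giving I₀ = 0.367/0.02096 = 17.51 W.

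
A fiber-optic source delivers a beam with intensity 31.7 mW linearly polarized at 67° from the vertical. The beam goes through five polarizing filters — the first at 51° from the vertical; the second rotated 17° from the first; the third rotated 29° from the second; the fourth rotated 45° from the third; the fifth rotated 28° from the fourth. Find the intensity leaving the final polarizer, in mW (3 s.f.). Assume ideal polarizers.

I₁ = 31.7 mW · cos²(16°) = 29.29 mW.
I₂ = I₁ · cos²(17°) = 29.29 · 0.9145 = 26.79 mW.
I₃ = I₂ · cos²(29°) = 26.79 · 0.765 = 20.49 mW.
I₄ = I₃ · cos²(45°) = 20.49 · 0.5 = 10.25 mW.
I₅ = I₄ · cos²(28°) = 10.25 · 0.7796 = 7.988 mW.

I ≈ 7.99 mW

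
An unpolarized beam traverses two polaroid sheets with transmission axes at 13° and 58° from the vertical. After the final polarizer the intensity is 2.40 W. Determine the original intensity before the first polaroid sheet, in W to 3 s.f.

Unpolarized light through the first polarizer → I₁ = ½ I₀, now polarized at 13°.
I₂ = I₁ cos²(58° − 13°) = 0.5 I₀ · cos²(45°) = 0.25 I₀.
So 2.40 W = 0.25 I₀, giving I₀ = 2.40/0.25 = 9.6 W.

I₀ ≈ 9.60 W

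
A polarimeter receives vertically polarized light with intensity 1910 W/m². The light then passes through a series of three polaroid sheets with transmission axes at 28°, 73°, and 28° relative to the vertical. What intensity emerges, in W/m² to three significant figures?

I ≈ 372 W/m²

I₁ = 1910 W/m² · cos²(28°) = 1489 W/m².
I₂ = I₁ · cos²(45°) = 1489 · 0.5 = 744.5 W/m².
I₃ = I₂ · cos²(45°) = 744.5 · 0.5 = 372.3 W/m².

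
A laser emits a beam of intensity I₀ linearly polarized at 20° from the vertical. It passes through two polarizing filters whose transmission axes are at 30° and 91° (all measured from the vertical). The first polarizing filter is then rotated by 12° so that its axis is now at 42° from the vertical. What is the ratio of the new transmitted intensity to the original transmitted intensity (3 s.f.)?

Before rotation:
By Malus's law, I₁ = I₀ cos²(30° − 20°) = I₀ cos²(10°) = 0.9698 I₀.
I₂ = I₁ cos²(91° − 30°) = 0.9698 I₀ · cos²(61°) = 0.228 I₀.
After rotation:
I₁ = I₀ cos²(42° − 20°) = I₀ cos²(22°) = 0.8597 I₀.
I₂ = I₁ cos²(91° − 42°) = 0.8597 I₀ · cos²(49°) = 0.37 I₀.
Ratio = 0.37 / 0.228 = 1.623.

I_new/I_old ≈ 1.62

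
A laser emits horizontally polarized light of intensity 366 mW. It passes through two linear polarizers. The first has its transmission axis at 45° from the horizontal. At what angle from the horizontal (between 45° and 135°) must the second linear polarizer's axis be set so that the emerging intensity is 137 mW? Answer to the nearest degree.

θ ≈ 75°

By Malus's law, I₁ = I₀ cos²(45° − 0°) = I₀ cos²(45°) = 0.5 I₀.
Target fraction: 137 / 366 mW = 0.3743 of I₀.
Need I₂/I₀ = 0.3743, so cos²(θ − 45°) = 0.3743 / 0.5 = 0.7486.
θ − 45° = arccos(√0.7486) = 30.1°, giving θ ≈ 45 + 30.1 = 75.1°.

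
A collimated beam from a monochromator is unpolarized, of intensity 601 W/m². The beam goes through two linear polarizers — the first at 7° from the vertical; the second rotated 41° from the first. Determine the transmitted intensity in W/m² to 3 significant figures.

Unpolarized light through the first polarizer → I₁ = 601 W/m²/2 = 300.5 W/m², polarized at 7°.
I₂ = I₁ · cos²(41°) = 300.5 · 0.5696 = 171.2 W/m².

I ≈ 171 W/m²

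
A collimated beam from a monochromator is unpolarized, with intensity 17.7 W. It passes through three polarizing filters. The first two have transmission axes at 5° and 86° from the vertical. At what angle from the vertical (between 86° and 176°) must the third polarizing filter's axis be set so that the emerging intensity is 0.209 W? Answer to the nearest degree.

Unpolarized light through the first polarizer → I₁ = ½ I₀, now polarized at 5°.
I₂ = I₁ cos²(86° − 5°) = 0.5 I₀ · cos²(81°) = 0.01224 I₀.
Target fraction: 0.209 / 17.7 W = 0.01181 of I₀.
Need I₃/I₀ = 0.01181, so cos²(θ − 86°) = 0.01181 / 0.01224 = 0.965.
θ − 86° = arccos(√0.965) = 10.8°, giving θ ≈ 86 + 10.8 = 96.8°.

θ ≈ 97°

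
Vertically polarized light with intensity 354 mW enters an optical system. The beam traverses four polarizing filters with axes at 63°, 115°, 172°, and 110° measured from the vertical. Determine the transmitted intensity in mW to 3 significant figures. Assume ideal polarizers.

I ≈ 1.81 mW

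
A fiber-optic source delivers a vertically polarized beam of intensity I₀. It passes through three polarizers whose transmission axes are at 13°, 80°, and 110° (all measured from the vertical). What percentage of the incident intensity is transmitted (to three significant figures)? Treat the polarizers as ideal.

≈ 10.9%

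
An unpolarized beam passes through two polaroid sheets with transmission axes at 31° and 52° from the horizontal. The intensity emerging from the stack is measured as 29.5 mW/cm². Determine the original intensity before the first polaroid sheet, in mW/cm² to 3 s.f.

I₀ ≈ 67.7 mW/cm²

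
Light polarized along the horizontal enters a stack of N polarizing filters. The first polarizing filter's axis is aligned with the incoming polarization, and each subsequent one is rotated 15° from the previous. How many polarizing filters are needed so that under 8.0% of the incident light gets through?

First polarizer is aligned with the polarization: full transmission.
Each further stage multiplies by cos²(15°) = 0.933.
After N polarizers: T = 0.933^(N−1). Require T < 0.080 ⇒ N−1 > ln(0.080)/ln(0.933) = 36.43, so N−1 ≥ 37 and N = 38.
Check: N=38 gives T = 0.07688 < 0.080; N=37 gives T = 0.0824.

N = 38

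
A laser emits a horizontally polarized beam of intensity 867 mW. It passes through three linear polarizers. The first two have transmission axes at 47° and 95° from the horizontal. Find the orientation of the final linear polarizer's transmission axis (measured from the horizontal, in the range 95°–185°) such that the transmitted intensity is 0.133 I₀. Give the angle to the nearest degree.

I₁ = I₀ cos²(47° − 0°) = I₀ cos²(47°) = 0.4651 I₀.
I₂ = I₁ cos²(95° − 47°) = 0.4651 I₀ · cos²(48°) = 0.2083 I₀.
Need I₃/I₀ = 0.133, so cos²(θ − 95°) = 0.133 / 0.2083 = 0.6387.
θ − 95° = arccos(√0.6387) = 37.0°, giving θ ≈ 95 + 37.0 = 132.0°.

θ ≈ 132°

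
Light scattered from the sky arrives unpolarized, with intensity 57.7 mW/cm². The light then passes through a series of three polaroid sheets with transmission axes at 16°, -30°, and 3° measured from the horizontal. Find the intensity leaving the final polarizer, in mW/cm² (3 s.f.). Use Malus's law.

I ≈ 9.79 mW/cm²

Unpolarized light through the first polarizer → I₁ = 57.7 mW/cm²/2 = 28.85 mW/cm², polarized at 16°.
I₂ = I₁ · cos²(46°) = 28.85 · 0.4826 = 13.92 mW/cm².
I₃ = I₂ · cos²(33°) = 13.92 · 0.7034 = 9.792 mW/cm².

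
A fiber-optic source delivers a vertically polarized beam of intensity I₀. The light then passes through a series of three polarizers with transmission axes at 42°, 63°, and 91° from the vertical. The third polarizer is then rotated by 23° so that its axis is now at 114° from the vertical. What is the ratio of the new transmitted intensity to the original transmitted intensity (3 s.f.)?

I_new/I_old ≈ 0.508

Before rotation:
I₁ = I₀ cos²(42° − 0°) = I₀ cos²(42°) = 0.5523 I₀.
I₂ = I₁ cos²(63° − 42°) = 0.5523 I₀ · cos²(21°) = 0.4813 I₀.
I₃ = I₂ cos²(91° − 63°) = 0.4813 I₀ · cos²(28°) = 0.3752 I₀.
After rotation:
I₁ = I₀ cos²(42° − 0°) = I₀ cos²(42°) = 0.5523 I₀.
I₂ = I₁ cos²(63° − 42°) = 0.5523 I₀ · cos²(21°) = 0.4813 I₀.
I₃ = I₂ cos²(114° − 63°) = 0.4813 I₀ · cos²(51°) = 0.1906 I₀.
Ratio = 0.1906 / 0.3752 = 0.508.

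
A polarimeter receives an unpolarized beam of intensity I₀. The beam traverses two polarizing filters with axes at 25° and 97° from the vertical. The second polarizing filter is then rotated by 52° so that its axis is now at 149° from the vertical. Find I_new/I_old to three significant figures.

I_new/I_old ≈ 3.27

Before rotation:
Unpolarized light through the first polarizer → I₁ = ½ I₀, now polarized at 25°.
I₂ = I₁ cos²(97° − 25°) = 0.5 I₀ · cos²(72°) = 0.04775 I₀.
After rotation:
Unpolarized light through the first polarizer → I₁ = ½ I₀, now polarized at 25°.
Angle between axes 1 and 2: 56°. I₂ = 0.5 I₀ · cos²(56°) = 0.1563 I₀.
Ratio = 0.1563 / 0.04775 = 3.275.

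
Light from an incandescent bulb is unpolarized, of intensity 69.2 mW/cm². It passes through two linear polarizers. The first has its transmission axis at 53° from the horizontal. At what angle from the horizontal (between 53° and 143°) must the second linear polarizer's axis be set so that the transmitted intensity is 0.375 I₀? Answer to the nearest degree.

Unpolarized light through the first polarizer → I₁ = ½ I₀, now polarized at 53°.
Need I₂/I₀ = 0.375, so cos²(θ − 53°) = 0.375 / 0.5 = 0.75.
θ − 53° = arccos(√0.75) = 30.0°, giving θ ≈ 53 + 30.0 = 83.0°.

θ ≈ 83°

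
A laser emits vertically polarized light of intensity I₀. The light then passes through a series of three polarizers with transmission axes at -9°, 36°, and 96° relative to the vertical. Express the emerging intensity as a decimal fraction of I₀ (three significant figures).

≈ 0.122 I₀

I₁ = I₀ cos²(-9° − 0°) = I₀ cos²(9°) = 0.9755 I₀.
I₂ = I₁ cos²(36° + 9°) = 0.9755 I₀ · cos²(45°) = 0.4878 I₀.
I₃ = I₂ cos²(96° − 36°) = 0.4878 I₀ · cos²(60°) = 0.1219 I₀.
Transmitted fraction = 0.1219.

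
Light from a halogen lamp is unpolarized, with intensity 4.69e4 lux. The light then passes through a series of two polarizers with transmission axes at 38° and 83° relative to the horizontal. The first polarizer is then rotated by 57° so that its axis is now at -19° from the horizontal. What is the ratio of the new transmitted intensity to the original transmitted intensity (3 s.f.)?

Before rotation:
Unpolarized light through the first polarizer → I₁ = ½ I₀, now polarized at 38°.
I₂ = I₁ cos²(83° − 38°) = 0.5 I₀ · cos²(45°) = 0.25 I₀.
After rotation:
Unpolarized light through the first polarizer → I₁ = ½ I₀, now polarized at -19°.
Angle between axes 1 and 2: 78°. I₂ = 0.5 I₀ · cos²(78°) = 0.02161 I₀.
Ratio = 0.02161 / 0.25 = 0.08645.

I_new/I_old ≈ 0.0865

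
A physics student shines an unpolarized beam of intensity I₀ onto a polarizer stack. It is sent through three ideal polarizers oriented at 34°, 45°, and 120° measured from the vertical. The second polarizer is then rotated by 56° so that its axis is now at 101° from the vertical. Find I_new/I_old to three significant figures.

I_new/I_old ≈ 2.11

Before rotation:
Unpolarized light through the first polarizer → I₁ = ½ I₀, now polarized at 34°.
I₂ = I₁ cos²(45° − 34°) = 0.5 I₀ · cos²(11°) = 0.4818 I₀.
I₃ = I₂ cos²(120° − 45°) = 0.4818 I₀ · cos²(75°) = 0.03227 I₀.
After rotation:
Unpolarized light through the first polarizer → I₁ = ½ I₀, now polarized at 34°.
I₂ = I₁ cos²(101° − 34°) = 0.5 I₀ · cos²(67°) = 0.07634 I₀.
I₃ = I₂ cos²(120° − 101°) = 0.07634 I₀ · cos²(19°) = 0.06824 I₀.
Ratio = 0.06824 / 0.03227 = 2.115.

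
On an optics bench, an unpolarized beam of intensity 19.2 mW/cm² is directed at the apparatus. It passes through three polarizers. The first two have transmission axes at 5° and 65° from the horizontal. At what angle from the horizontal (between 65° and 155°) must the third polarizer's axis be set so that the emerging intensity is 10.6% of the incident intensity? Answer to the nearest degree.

θ ≈ 88°

Unpolarized light through the first polarizer → I₁ = ½ I₀, now polarized at 5°.
I₂ = I₁ cos²(65° − 5°) = 0.5 I₀ · cos²(60°) = 0.125 I₀.
Need I₃/I₀ = 0.106, so cos²(θ − 65°) = 0.106 / 0.125 = 0.848.
θ − 65° = arccos(√0.848) = 22.9°, giving θ ≈ 65 + 22.9 = 87.9°.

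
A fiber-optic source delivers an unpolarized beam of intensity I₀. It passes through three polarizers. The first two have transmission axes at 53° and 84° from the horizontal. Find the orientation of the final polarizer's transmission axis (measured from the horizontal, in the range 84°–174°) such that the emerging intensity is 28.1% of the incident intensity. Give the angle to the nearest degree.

θ ≈ 113°

Unpolarized light through the first polarizer → I₁ = ½ I₀, now polarized at 53°.
I₂ = I₁ cos²(84° − 53°) = 0.5 I₀ · cos²(31°) = 0.3674 I₀.
Need I₃/I₀ = 0.281, so cos²(θ − 84°) = 0.281 / 0.3674 = 0.7649.
θ − 84° = arccos(√0.7649) = 29.0°, giving θ ≈ 84 + 29.0 = 113.0°.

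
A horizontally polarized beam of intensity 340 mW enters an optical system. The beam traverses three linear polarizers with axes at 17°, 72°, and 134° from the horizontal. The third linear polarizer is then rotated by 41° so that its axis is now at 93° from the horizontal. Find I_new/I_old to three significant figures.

Before rotation:
By Malus's law, I₁ = I₀ cos²(17° − 0°) = I₀ cos²(17°) = 0.9145 I₀.
I₂ = I₁ cos²(72° − 17°) = 0.9145 I₀ · cos²(55°) = 0.3009 I₀.
I₃ = I₂ cos²(134° − 72°) = 0.3009 I₀ · cos²(62°) = 0.06631 I₀.
After rotation:
I₁ = I₀ cos²(17° − 0°) = I₀ cos²(17°) = 0.9145 I₀.
I₂ = I₁ cos²(72° − 17°) = 0.9145 I₀ · cos²(55°) = 0.3009 I₀.
I₃ = I₂ cos²(93° − 72°) = 0.3009 I₀ · cos²(21°) = 0.2622 I₀.
Ratio = 0.2622 / 0.06631 = 3.954.

I_new/I_old ≈ 3.95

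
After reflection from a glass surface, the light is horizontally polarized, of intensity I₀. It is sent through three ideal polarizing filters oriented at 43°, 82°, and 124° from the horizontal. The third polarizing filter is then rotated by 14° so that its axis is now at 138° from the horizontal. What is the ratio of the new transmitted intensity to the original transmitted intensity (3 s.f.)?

I_new/I_old ≈ 0.566

Before rotation:
By Malus's law, I₁ = I₀ cos²(43° − 0°) = I₀ cos²(43°) = 0.5349 I₀.
I₂ = I₁ cos²(82° − 43°) = 0.5349 I₀ · cos²(39°) = 0.323 I₀.
I₃ = I₂ cos²(124° − 82°) = 0.323 I₀ · cos²(42°) = 0.1784 I₀.
After rotation:
I₁ = I₀ cos²(43° − 0°) = I₀ cos²(43°) = 0.5349 I₀.
I₂ = I₁ cos²(82° − 43°) = 0.5349 I₀ · cos²(39°) = 0.323 I₀.
I₃ = I₂ cos²(138° − 82°) = 0.323 I₀ · cos²(56°) = 0.101 I₀.
Ratio = 0.101 / 0.1784 = 0.5662.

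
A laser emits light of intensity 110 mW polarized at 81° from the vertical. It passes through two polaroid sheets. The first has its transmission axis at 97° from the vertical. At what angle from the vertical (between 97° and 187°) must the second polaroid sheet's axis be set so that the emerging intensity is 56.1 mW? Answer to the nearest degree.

I₁ = I₀ cos²(97° − 81°) = I₀ cos²(16°) = 0.924 I₀.
Target fraction: 56.1 / 110 mW = 0.51 of I₀.
Need I₂/I₀ = 0.51, so cos²(θ − 97°) = 0.51 / 0.924 = 0.5519.
θ − 97° = arccos(√0.5519) = 42.0°, giving θ ≈ 97 + 42.0 = 139.0°.

θ ≈ 139°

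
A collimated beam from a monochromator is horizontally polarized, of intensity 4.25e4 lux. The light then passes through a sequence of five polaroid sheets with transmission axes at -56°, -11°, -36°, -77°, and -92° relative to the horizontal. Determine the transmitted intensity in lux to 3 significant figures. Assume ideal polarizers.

I₁ = 4.25e4 lux · cos²(56°) = 1.329e+04 lux.
I₂ = I₁ · cos²(45°) = 1.329e+04 · 0.5 = 6645 lux.
I₃ = I₂ · cos²(25°) = 6645 · 0.8214 = 5458 lux.
I₄ = I₃ · cos²(41°) = 5458 · 0.5696 = 3109 lux.
I₅ = I₄ · cos²(15°) = 3109 · 0.933 = 2901 lux.

I ≈ 2900 lux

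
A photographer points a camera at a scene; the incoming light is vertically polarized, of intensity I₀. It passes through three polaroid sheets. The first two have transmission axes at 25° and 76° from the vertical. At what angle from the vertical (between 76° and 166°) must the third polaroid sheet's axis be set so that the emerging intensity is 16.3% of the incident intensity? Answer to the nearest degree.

θ ≈ 121°

I₁ = I₀ cos²(25° − 0°) = I₀ cos²(25°) = 0.8214 I₀.
I₂ = I₁ cos²(76° − 25°) = 0.8214 I₀ · cos²(51°) = 0.3253 I₀.
Need I₃/I₀ = 0.163, so cos²(θ − 76°) = 0.163 / 0.3253 = 0.5011.
θ − 76° = arccos(√0.5011) = 44.9°, giving θ ≈ 76 + 44.9 = 120.9°.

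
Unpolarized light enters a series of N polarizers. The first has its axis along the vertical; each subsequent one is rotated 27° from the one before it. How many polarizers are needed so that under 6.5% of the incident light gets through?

First polarizer halves the unpolarized light: factor 1/2.
Each further stage multiplies by cos²(27°) = 0.7939.
After N polarizers: T = 0.5·0.7939^(N−1). Require T < 0.065 ⇒ N−1 > ln(0.065/0.5)/ln(0.7939) = 8.84, so N−1 ≥ 9 and N = 10.
Check: N=10 gives T = 0.06264 < 0.065; N=9 gives T = 0.0789.

N = 10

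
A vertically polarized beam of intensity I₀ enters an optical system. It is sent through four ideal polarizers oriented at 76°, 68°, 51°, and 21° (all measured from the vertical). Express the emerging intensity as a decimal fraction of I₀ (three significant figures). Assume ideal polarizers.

≈ 0.0394 I₀

By Malus's law, I₁ = I₀ cos²(76° − 0°) = I₀ cos²(76°) = 0.05853 I₀.
I₂ = I₁ cos²(68° − 76°) = 0.05853 I₀ · cos²(8°) = 0.05739 I₀.
I₃ = I₂ cos²(51° − 68°) = 0.05739 I₀ · cos²(17°) = 0.05249 I₀.
I₄ = I₃ cos²(21° − 51°) = 0.05249 I₀ · cos²(30°) = 0.03936 I₀.
Transmitted fraction = 0.03936.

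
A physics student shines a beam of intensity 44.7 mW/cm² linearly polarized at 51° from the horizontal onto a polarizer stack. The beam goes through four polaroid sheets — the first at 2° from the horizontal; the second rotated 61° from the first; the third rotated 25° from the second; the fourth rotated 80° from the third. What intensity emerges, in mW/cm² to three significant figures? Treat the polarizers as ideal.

I₁ = 44.7 mW/cm² · cos²(49°) = 19.24 mW/cm².
I₂ = I₁ · cos²(61°) = 19.24 · 0.235 = 4.522 mW/cm².
I₃ = I₂ · cos²(25°) = 4.522 · 0.8214 = 3.714 mW/cm².
I₄ = I₃ · cos²(80°) = 3.714 · 0.03015 = 0.112 mW/cm².

I ≈ 0.112 mW/cm²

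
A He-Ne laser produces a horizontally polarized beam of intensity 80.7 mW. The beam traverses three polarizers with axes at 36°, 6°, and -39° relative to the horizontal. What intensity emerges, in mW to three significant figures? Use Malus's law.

I ≈ 19.8 mW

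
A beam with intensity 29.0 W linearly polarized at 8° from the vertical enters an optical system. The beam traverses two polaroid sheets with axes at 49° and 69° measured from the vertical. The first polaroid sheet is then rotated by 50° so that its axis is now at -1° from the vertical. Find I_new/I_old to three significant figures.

Before rotation:
I₁ = I₀ cos²(49° − 8°) = I₀ cos²(41°) = 0.5696 I₀.
I₂ = I₁ cos²(69° − 49°) = 0.5696 I₀ · cos²(20°) = 0.503 I₀.
After rotation:
I₁ = I₀ cos²(-1° − 8°) = I₀ cos²(9°) = 0.9755 I₀.
I₂ = I₁ cos²(69° + 1°) = 0.9755 I₀ · cos²(70°) = 0.1141 I₀.
Ratio = 0.1141 / 0.503 = 0.2269.

I_new/I_old ≈ 0.227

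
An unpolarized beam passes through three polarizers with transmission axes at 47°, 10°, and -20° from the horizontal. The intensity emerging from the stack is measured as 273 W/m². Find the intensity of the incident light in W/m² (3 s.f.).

Unpolarized light through the first polarizer → I₁ = ½ I₀, now polarized at 47°.
I₂ = I₁ cos²(10° − 47°) = 0.5 I₀ · cos²(37°) = 0.3189 I₀.
I₃ = I₂ cos²(-20° − 10°) = 0.3189 I₀ · cos²(30°) = 0.2392 I₀.
So 273 W/m² = 0.2392 I₀, giving I₀ = 273/0.2392 = 1141 W/m².

I₀ ≈ 1140 W/m²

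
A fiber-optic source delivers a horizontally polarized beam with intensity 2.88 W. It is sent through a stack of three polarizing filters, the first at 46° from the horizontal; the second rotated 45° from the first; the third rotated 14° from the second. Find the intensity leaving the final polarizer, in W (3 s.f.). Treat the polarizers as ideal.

I ≈ 0.654 W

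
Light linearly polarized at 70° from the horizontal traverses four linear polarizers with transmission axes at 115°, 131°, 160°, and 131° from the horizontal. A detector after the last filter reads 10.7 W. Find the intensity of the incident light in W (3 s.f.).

I₀ ≈ 39.6 W

By Malus's law, I₁ = I₀ cos²(115° − 70°) = I₀ cos²(45°) = 0.5 I₀.
I₂ = I₁ cos²(131° − 115°) = 0.5 I₀ · cos²(16°) = 0.462 I₀.
I₃ = I₂ cos²(160° − 131°) = 0.462 I₀ · cos²(29°) = 0.3534 I₀.
I₄ = I₃ cos²(131° − 160°) = 0.3534 I₀ · cos²(29°) = 0.2704 I₀.
So 10.7 W = 0.2704 I₀, giving I₀ = 10.7/0.2704 = 39.58 W.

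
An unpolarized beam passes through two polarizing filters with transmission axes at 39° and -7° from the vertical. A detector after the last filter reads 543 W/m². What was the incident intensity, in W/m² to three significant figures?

Unpolarized light through the first polarizer → I₁ = ½ I₀, now polarized at 39°.
I₂ = I₁ cos²(-7° − 39°) = 0.5 I₀ · cos²(46°) = 0.2413 I₀.
So 543 W/m² = 0.2413 I₀, giving I₀ = 543/0.2413 = 2251 W/m².

I₀ ≈ 2250 W/m²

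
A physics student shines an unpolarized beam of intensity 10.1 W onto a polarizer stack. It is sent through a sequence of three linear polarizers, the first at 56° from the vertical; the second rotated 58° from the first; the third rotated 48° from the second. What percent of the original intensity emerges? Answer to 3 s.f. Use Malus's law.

Unpolarized light through the first polarizer → I₁ = 10.1 W/2 = 5.05 W, polarized at 56°.
I₂ = I₁ · cos²(58°) = 5.05 · 0.2808 = 1.418 W.
I₃ = I₂ · cos²(48°) = 1.418 · 0.4477 = 0.6349 W.
That is 6.287% of the incident intensity.

≈ 6.29%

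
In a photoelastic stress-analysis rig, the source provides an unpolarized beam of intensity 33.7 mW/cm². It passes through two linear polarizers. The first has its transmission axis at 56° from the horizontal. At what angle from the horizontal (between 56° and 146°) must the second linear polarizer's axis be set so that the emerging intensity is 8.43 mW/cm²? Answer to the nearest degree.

Unpolarized light through the first polarizer → I₁ = ½ I₀, now polarized at 56°.
Target fraction: 8.43 / 33.7 mW/cm² = 0.2501 of I₀.
Need I₂/I₀ = 0.2501, so cos²(θ − 56°) = 0.2501 / 0.5 = 0.5003.
θ − 56° = arccos(√0.5003) = 45.0°, giving θ ≈ 56 + 45.0 = 101.0°.

θ ≈ 101°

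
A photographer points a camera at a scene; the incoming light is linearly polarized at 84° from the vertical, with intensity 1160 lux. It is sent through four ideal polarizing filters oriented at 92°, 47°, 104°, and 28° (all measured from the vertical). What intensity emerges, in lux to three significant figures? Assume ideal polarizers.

I₁ = 1160 lux · cos²(8°) = 1138 lux.
I₂ = I₁ · cos²(45°) = 1138 · 0.5 = 568.8 lux.
I₃ = I₂ · cos²(57°) = 568.8 · 0.2966 = 168.7 lux.
I₄ = I₃ · cos²(76°) = 168.7 · 0.05853 = 9.874 lux.

I ≈ 9.87 lux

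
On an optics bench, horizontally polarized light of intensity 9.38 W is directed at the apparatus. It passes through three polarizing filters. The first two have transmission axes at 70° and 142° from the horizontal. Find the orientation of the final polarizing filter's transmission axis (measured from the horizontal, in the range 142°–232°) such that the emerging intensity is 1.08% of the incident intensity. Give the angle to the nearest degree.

I₁ = I₀ cos²(70° − 0°) = I₀ cos²(70°) = 0.117 I₀.
I₂ = I₁ cos²(142° − 70°) = 0.117 I₀ · cos²(72°) = 0.01117 I₀.
Need I₃/I₀ = 0.0108, so cos²(θ − 142°) = 0.0108 / 0.01117 = 0.9668.
θ − 142° = arccos(√0.9668) = 10.5°, giving θ ≈ 142 + 10.5 = 152.5°.

θ ≈ 152°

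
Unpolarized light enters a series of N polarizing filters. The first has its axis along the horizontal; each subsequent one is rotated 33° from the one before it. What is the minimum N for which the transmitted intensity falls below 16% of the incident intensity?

N = 5

First polarizer halves the unpolarized light: factor 1/2.
Each further stage multiplies by cos²(33°) = 0.7034.
After N polarizers: T = 0.5·0.7034^(N−1). Require T < 0.16 ⇒ N−1 > ln(0.16/0.5)/ln(0.7034) = 3.24, so N−1 ≥ 4 and N = 5.
Check: N=5 gives T = 0.1224 < 0.16; N=4 gives T = 0.174.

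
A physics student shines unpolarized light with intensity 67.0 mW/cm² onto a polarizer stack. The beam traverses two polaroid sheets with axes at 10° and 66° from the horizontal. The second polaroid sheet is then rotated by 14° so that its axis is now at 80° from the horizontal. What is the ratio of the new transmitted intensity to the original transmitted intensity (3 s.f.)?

I_new/I_old ≈ 0.374

Before rotation:
Unpolarized light through the first polarizer → I₁ = ½ I₀, now polarized at 10°.
I₂ = I₁ cos²(66° − 10°) = 0.5 I₀ · cos²(56°) = 0.1563 I₀.
After rotation:
Unpolarized light through the first polarizer → I₁ = ½ I₀, now polarized at 10°.
I₂ = I₁ cos²(80° − 10°) = 0.5 I₀ · cos²(70°) = 0.05849 I₀.
Ratio = 0.05849 / 0.1563 = 0.3741.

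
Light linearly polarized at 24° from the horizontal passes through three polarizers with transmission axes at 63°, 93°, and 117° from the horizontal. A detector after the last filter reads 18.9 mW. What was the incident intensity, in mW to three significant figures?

I₁ = I₀ cos²(63° − 24°) = I₀ cos²(39°) = 0.604 I₀.
I₂ = I₁ cos²(93° − 63°) = 0.604 I₀ · cos²(30°) = 0.453 I₀.
I₃ = I₂ cos²(117° − 93°) = 0.453 I₀ · cos²(24°) = 0.378 I₀.
So 18.9 mW = 0.378 I₀, giving I₀ = 18.9/0.378 = 50 mW.

I₀ ≈ 50.0 mW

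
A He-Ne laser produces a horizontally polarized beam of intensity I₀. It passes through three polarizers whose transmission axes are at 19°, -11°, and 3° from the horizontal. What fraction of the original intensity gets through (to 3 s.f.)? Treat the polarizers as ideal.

≈ 0.631 I₀

By Malus's law, I₁ = I₀ cos²(19° − 0°) = I₀ cos²(19°) = 0.894 I₀.
I₂ = I₁ cos²(-11° − 19°) = 0.894 I₀ · cos²(30°) = 0.6705 I₀.
I₃ = I₂ cos²(3° + 11°) = 0.6705 I₀ · cos²(14°) = 0.6313 I₀.
Transmitted fraction = 0.6313.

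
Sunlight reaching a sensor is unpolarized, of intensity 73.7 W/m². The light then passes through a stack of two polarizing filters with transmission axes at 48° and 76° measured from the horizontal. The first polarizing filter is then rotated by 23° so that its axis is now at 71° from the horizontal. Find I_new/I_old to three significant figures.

Before rotation:
Unpolarized light through the first polarizer → I₁ = ½ I₀, now polarized at 48°.
I₂ = I₁ cos²(76° − 48°) = 0.5 I₀ · cos²(28°) = 0.3898 I₀.
After rotation:
Unpolarized light through the first polarizer → I₁ = ½ I₀, now polarized at 71°.
I₂ = I₁ cos²(76° − 71°) = 0.5 I₀ · cos²(5°) = 0.4962 I₀.
Ratio = 0.4962 / 0.3898 = 1.273.

I_new/I_old ≈ 1.27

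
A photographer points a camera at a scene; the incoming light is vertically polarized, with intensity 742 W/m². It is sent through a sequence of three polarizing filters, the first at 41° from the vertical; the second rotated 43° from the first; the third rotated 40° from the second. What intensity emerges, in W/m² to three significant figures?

I₁ = 742 W/m² · cos²(41°) = 422.6 W/m².
I₂ = I₁ · cos²(43°) = 422.6 · 0.5349 = 226.1 W/m².
I₃ = I₂ · cos²(40°) = 226.1 · 0.5868 = 132.7 W/m².

I ≈ 133 W/m²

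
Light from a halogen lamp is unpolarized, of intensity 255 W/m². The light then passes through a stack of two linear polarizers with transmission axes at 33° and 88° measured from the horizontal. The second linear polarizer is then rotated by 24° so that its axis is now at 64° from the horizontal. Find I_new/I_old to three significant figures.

I_new/I_old ≈ 2.23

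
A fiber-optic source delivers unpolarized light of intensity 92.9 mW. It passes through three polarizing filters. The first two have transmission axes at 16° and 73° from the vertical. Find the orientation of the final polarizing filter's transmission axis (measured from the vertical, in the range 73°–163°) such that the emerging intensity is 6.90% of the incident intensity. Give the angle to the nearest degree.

θ ≈ 120°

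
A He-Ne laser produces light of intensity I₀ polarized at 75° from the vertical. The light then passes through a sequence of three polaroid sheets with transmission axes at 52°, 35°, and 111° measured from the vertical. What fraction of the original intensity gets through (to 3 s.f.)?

≈ 0.0454 I₀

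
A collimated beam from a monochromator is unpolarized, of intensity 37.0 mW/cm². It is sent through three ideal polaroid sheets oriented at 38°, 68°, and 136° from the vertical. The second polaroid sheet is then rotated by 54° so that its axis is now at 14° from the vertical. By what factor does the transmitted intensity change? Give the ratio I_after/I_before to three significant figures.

I_new/I_old ≈ 2.23

Before rotation:
Unpolarized light through the first polarizer → I₁ = ½ I₀, now polarized at 38°.
I₂ = I₁ cos²(68° − 38°) = 0.5 I₀ · cos²(30°) = 0.375 I₀.
I₃ = I₂ cos²(136° − 68°) = 0.375 I₀ · cos²(68°) = 0.05262 I₀.
After rotation:
Unpolarized light through the first polarizer → I₁ = ½ I₀, now polarized at 38°.
I₂ = I₁ cos²(14° − 38°) = 0.5 I₀ · cos²(24°) = 0.4173 I₀.
Angle between axes 2 and 3: 58°. I₃ = 0.4173 I₀ · cos²(58°) = 0.1172 I₀.
Ratio = 0.1172 / 0.05262 = 2.227.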